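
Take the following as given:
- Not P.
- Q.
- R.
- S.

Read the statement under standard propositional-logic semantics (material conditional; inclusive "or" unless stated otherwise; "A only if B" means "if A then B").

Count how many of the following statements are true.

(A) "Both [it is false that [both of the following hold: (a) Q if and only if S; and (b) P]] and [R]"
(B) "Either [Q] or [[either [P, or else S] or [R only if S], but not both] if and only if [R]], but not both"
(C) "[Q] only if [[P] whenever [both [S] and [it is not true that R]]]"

(A): This is not ((Q iff S) and P) and R.

Q iff S = True iff True = True
(Q iff S) and P = True and False = False
not ((Q iff S) and P) = not False = True
not ((Q iff S) and P) and R = True and True = True
Hence (A) is true.

(B): Parsed as Q xor (((P or S) xor (R -> S)) iff R)

P or S = False or True = True
R -> S = True -> True = True
(P or S) xor (R -> S) = True xor True = False
((P or S) xor (R -> S)) iff R = False iff True = False
Q xor (((P or S) xor (R -> S)) iff R) = True xor False = True
Thus (B) is true.

(C): Formalization: Q -> ((S and not R) -> P)

not R = not True = False
S and not R = True and False = False
(S and not R) -> P = False -> False = True
Q -> ((S and not R) -> P) = True -> True = True
Hence (C) is true.

Count: 3.

3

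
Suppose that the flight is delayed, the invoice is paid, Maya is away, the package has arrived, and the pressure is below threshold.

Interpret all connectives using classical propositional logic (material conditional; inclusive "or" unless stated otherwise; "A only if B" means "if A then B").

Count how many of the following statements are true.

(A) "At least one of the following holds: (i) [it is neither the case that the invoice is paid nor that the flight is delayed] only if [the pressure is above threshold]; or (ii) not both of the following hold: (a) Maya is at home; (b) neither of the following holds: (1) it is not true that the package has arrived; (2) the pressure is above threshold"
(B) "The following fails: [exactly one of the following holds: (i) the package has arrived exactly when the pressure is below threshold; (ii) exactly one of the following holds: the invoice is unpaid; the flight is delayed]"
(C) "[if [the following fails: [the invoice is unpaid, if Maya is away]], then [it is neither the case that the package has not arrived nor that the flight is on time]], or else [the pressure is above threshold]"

3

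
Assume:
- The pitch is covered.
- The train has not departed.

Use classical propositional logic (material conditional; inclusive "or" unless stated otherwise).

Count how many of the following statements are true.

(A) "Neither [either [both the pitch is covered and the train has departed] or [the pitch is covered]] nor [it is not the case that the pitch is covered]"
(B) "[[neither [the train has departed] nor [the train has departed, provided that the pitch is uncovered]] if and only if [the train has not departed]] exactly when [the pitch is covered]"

Let P = "the pitch is covered" (T), Q = "the train has departed" (F).

(A): In symbols: ((P & Q) | P) nor ~P

P & Q = T & F = F
(P & Q) | P = F | T = T
~P = ~T = F
((P & Q) | P) nor ~P = T nor F = F
Thus (A) is false.

(B): Formalization: ((Q nor (~P -> Q)) <-> ~Q) <-> P

~P = ~T = F
~P -> Q = F -> F = T
Q nor (~P -> Q) = F nor T = F
~Q = ~F = T
(Q nor (~P -> Q)) <-> ~Q = F <-> T = F
((Q nor (~P -> Q)) <-> ~Q) <-> P = F <-> T = F
So (B) is false.

Count: 0.

0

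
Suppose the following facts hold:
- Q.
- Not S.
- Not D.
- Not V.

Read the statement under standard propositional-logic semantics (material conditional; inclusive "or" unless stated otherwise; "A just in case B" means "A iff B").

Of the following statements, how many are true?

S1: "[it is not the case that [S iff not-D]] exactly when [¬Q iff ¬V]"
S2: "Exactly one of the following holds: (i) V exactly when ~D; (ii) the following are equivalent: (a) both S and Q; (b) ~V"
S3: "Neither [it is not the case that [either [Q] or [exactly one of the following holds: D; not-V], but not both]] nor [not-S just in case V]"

S1: In symbols: ¬(S ↔ ¬D) ↔ (¬Q ↔ ¬V)

¬D = ¬F = T
S ↔ ¬D = F ↔ T = F
¬(S ↔ ¬D) = ¬F = T
¬Q = ¬T = F
¬V = ¬F = T
¬Q ↔ ¬V = F ↔ T = F
¬(S ↔ ¬D) ↔ (¬Q ↔ ¬V) = T ↔ F = F
So S1 is false.

S2: This is (V ↔ ¬D) ⊕ ((S ∧ Q) ↔ ¬V).

¬D = ¬F = T
V ↔ ¬D = F ↔ T = F
S ∧ Q = F ∧ T = F
¬V = ¬F = T
(S ∧ Q) ↔ ¬V = F ↔ T = F
(V ↔ ¬D) ⊕ ((S ∧ Q) ↔ ¬V) = F ⊕ F = F
Hence S2 is false.

S3: Parsed as ¬(Q ⊕ (D ⊕ ¬V)) ↓ (¬S ↔ V)

¬V = ¬F = T
D ⊕ ¬V = F ⊕ T = T
Q ⊕ (D ⊕ ¬V) = T ⊕ T = F
¬(Q ⊕ (D ⊕ ¬V)) = ¬F = T
¬S = ¬F = T
¬S ↔ V = T ↔ F = F
¬(Q ⊕ (D ⊕ ¬V)) ↓ (¬S ↔ V) = T ↓ F = F
Thus S3 is false.

0 of the 3 statements are true (none).

0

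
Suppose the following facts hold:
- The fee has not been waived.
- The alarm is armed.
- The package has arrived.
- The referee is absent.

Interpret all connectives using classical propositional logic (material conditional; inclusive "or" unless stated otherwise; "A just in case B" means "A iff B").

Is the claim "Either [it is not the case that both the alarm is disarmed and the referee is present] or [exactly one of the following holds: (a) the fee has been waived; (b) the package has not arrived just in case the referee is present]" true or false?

Let Q = "the alarm is armed" (T), S = "the referee is present" (F), P = "the fee has been waived" (F), R = "the package has arrived" (T).
In symbols: (¬Q ↑ S) ∨ (P ⊕ (¬R ↔ S))

¬Q = ¬T = F
¬Q ↑ S = F ↑ F = T
¬R = ¬T = F
¬R ↔ S = F ↔ F = T
P ⊕ (¬R ↔ S) = F ⊕ T = T
(¬Q ↑ S) ∨ (P ⊕ (¬R ↔ S)) = T ∨ T = T

True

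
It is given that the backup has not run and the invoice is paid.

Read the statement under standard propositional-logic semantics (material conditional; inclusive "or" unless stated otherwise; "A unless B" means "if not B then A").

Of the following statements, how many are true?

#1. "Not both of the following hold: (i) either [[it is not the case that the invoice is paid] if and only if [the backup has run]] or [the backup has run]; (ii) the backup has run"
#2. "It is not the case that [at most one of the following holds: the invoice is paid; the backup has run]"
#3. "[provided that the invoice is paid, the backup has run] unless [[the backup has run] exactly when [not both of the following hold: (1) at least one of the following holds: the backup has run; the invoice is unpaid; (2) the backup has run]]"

Let Q = "the invoice is paid" (T), P = "the backup has run" (F).

#1: In symbols: ((~Q <-> P) | P) nand P

~Q = ~T = F
~Q <-> P = F <-> F = T
(~Q <-> P) | P = T | F = T
((~Q <-> P) | P) nand P = T nand F = T
Thus #1 is true.

#2: Parsed as ~(Q nand P)

Q nand P = T nand F = T
~(Q nand P) = ~T = F
So #2 is false.

#3: This is (Q -> P) | (P <-> ((P | ~Q) nand P)).

Q -> P = T -> F = F
~Q = ~T = F
P | ~Q = F | F = F
(P | ~Q) nand P = F nand F = T
P <-> ((P | ~Q) nand P) = F <-> T = F
(Q -> P) | (P <-> ((P | ~Q) nand P)) = F | F = F
Thus #3 is false.

1 of the 3 statements is true.

1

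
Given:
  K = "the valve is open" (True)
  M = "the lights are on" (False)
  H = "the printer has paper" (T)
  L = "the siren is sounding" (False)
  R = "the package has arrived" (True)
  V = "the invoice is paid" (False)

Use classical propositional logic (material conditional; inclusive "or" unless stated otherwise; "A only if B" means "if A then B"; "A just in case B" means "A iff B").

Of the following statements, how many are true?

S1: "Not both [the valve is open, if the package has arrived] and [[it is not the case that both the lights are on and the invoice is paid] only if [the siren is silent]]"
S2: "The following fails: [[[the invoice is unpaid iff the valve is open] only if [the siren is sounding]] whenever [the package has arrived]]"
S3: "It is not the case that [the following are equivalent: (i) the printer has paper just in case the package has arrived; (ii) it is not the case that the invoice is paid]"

S1: In symbols: (R -> K) nand ((M nand V) -> not L)

R -> K = True -> True = True
M nand V = False nand False = True
not L = not False = True
(M nand V) -> not L = True -> True = True
(R -> K) nand ((M nand V) -> not L) = True nand True = False
Thus S1 is false.

S2: This is not (R -> ((not V iff K) -> L)).

not V = not False = True
not V iff K = True iff True = True
(not V iff K) -> L = True -> False = False
R -> ((not V iff K) -> L) = True -> False = False
not (R -> ((not V iff K) -> L)) = not False = True
Hence S2 is true.

S3: In symbols: not ((H iff R) iff not V)

H iff R = True iff True = True
not V = not False = True
(H iff R) iff not V = True iff True = True
not ((H iff R) iff not V) = not True = False
So S3 is false.

True statements: 1.

1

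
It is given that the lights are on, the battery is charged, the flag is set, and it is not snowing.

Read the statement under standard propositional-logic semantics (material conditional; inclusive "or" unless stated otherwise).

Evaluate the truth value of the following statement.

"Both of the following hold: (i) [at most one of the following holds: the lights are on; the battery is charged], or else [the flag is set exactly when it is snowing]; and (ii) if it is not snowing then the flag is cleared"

false

Let P = "the lights are on" (T), Q = "the battery is charged" (T), R = "the flag is set" (T), S = "it is snowing" (F).
Parsed as ((P ↑ Q) ∨ (R ↔ S)) ∧ (¬S → ¬R)

P ↑ Q = T ↑ T = F
R ↔ S = T ↔ F = F
(P ↑ Q) ∨ (R ↔ S) = F ∨ F = F
¬S = ¬F = T
¬R = ¬T = F
¬S → ¬R = T → F = F
((P ↑ Q) ∨ (R ↔ S)) ∧ (¬S → ¬R) = F ∧ F = F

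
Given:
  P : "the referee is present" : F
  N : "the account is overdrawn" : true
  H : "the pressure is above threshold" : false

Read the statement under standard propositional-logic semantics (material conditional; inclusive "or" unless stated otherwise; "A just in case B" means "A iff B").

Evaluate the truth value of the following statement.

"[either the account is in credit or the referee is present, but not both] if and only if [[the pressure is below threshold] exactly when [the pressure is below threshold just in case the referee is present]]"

true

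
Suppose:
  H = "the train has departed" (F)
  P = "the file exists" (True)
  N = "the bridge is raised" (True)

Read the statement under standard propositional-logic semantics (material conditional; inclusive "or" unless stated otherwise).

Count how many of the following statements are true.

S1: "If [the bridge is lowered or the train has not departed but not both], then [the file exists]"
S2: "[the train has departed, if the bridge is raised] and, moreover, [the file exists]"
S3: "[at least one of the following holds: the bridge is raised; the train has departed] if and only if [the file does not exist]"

S1: This is (not N xor not H) -> P.

not N = not True = False
not H = not False = True
not N xor not H = False xor True = True
(not N xor not H) -> P = True -> True = True
So S1 is true.

S2: Formalization: (N -> H) and P

N -> H = True -> False = False
(N -> H) and P = False and True = False
Thus S2 is false.

S3: Parsed as (N or H) iff not P

N or H = True or False = True
not P = not True = False
(N or H) iff not P = True iff False = False
Thus S3 is false.

Count: 1.

1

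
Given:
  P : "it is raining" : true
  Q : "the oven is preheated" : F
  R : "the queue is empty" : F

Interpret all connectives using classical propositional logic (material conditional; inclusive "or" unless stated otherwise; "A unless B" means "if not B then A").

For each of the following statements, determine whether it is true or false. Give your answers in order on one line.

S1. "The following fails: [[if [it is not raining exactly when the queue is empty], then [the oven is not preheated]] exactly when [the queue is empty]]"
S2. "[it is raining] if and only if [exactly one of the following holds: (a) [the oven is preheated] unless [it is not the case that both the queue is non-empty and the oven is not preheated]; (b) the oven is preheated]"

S1: In symbols: ~(((~P <-> R) -> ~Q) <-> R)

~P = ~T = F
~P <-> R = F <-> F = T
~Q = ~F = T
(~P <-> R) -> ~Q = T -> T = T
((~P <-> R) -> ~Q) <-> R = T <-> F = F
~(((~P <-> R) -> ~Q) <-> R) = ~F = T
Thus S1 is true.

S2: This is P <-> ((Q | (~R nand ~Q)) xor Q).

~R = ~F = T
~Q = ~F = T
~R nand ~Q = T nand T = F
Q | (~R nand ~Q) = F | F = F
(Q | (~R nand ~Q)) xor Q = F xor F = F
P <-> ((Q | (~R nand ~Q)) xor Q) = T <-> F = F
Thus S2 is false.

S1 T / S2 F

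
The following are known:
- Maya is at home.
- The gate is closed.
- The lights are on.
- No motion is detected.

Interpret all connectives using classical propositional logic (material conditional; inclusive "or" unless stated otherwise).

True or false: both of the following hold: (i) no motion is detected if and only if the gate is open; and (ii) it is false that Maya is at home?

Let M = "motion is detected" (F), S = "the gate is open" (F), K = "Maya is at home" (T).
In symbols: (~M <-> S) & ~K

~M = ~F = T
~M <-> S = T <-> F = F
~K = ~T = F
(~M <-> S) & ~K = F & F = F

False.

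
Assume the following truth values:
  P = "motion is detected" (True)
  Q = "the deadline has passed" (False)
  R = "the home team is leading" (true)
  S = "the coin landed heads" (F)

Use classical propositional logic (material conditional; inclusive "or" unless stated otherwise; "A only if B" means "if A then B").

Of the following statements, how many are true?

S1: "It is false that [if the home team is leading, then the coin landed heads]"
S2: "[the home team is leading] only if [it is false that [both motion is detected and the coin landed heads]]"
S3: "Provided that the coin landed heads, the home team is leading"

3

S1: This is ¬(R → S).

R → S = T → F = F
¬(R → S) = ¬F = T
Thus S1 is true.

S2: Parsed as R → ¬(P ∧ S)

P ∧ S = T ∧ F = F
¬(P ∧ S) = ¬F = T
R → ¬(P ∧ S) = T → T = T
So S2 is true.

S3: In symbols: S → R

S → R = F → T = T
Thus S3 is true.

Count: 3.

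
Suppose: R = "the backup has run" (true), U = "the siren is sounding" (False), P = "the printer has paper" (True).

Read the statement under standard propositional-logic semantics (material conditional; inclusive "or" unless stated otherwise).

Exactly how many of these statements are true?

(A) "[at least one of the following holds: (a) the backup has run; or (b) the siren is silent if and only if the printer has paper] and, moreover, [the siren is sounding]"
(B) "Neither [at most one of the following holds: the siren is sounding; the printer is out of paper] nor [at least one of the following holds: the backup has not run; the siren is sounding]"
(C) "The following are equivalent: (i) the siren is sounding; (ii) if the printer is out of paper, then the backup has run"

(A): This is (R or (not U iff P)) and U.

not U = not False = True
not U iff P = True iff True = True
R or (not U iff P) = True or True = True
(R or (not U iff P)) and U = True and False = False
Thus (A) is false.

(B): Parsed as (U nand not P) nor (not R or U)

not P = not True = False
U nand not P = False nand False = True
not R = not True = False
not R or U = False or False = False
(U nand not P) nor (not R or U) = True nor False = False
Hence (B) is false.

(C): Parsed as U iff (not P -> R)

not P = not True = False
not P -> R = False -> True = True
U iff (not P -> R) = False iff True = False
Hence (C) is false.

Count: 0.

0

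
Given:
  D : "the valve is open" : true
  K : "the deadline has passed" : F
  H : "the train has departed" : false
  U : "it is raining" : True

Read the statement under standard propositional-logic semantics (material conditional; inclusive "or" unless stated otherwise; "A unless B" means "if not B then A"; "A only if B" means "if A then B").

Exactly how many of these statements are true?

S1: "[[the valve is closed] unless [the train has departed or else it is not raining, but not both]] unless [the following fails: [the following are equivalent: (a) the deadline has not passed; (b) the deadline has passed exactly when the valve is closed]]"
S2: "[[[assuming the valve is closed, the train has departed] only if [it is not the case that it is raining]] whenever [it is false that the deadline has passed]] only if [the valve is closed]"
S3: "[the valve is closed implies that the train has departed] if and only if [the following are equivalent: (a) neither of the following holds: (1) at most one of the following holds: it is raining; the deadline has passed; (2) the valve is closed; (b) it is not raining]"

2

S1: Formalization: (~D | (H xor ~U)) | ~(~K <-> (K <-> ~D))

~D = ~T = F
~U = ~T = F
H xor ~U = F xor F = F
~D | (H xor ~U) = F | F = F
~K = ~F = T
~D = ~T = F
K <-> ~D = F <-> F = T
~K <-> (K <-> ~D) = T <-> T = T
~(~K <-> (K <-> ~D)) = ~T = F
(~D | (H xor ~U)) | ~(~K <-> (K <-> ~D)) = F | F = F
So S1 is false.

S2: Formalization: (~K -> ((~D -> H) -> ~U)) -> ~D

~K = ~F = T
~D = ~T = F
~D -> H = F -> F = T
~U = ~T = F
(~D -> H) -> ~U = T -> F = F
~K -> ((~D -> H) -> ~U) = T -> F = F
~D = ~T = F
(~K -> ((~D -> H) -> ~U)) -> ~D = F -> F = T
So S2 is true.

S3: Formalization: (~D -> H) <-> (((U nand K) nor ~D) <-> ~U)

~D = ~T = F
~D -> H = F -> F = T
U nand K = T nand F = T
~D = ~T = F
(U nand K) nor ~D = T nor F = F
~U = ~T = F
((U nand K) nor ~D) <-> ~U = F <-> F = T
(~D -> H) <-> (((U nand K) nor ~D) <-> ~U) = T <-> T = T
So S3 is true.

True statements: 2 (S2, S3).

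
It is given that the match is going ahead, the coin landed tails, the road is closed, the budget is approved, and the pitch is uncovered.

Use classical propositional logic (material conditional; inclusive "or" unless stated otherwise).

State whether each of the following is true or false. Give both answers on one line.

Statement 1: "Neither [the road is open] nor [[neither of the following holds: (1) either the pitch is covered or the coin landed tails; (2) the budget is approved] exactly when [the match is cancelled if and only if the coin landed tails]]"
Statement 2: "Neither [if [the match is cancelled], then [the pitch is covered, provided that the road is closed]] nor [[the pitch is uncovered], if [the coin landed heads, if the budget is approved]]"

Statement 1 False; Statement 2 False

Let S = "the road is closed" (True), H = "the pitch is covered" (False), G = "the coin landed heads" (False), V = "the budget is approved" (True), W = "the match is cancelled" (False).

Statement 1: This is not S nor (((H or not G) nor V) iff (W iff not G)).

not S = not True = False
not G = not False = True
H or not G = False or True = True
(H or not G) nor V = True nor True = False
not G = not False = True
W iff not G = False iff True = False
((H or not G) nor V) iff (W iff not G) = False iff False = True
not S nor (((H or not G) nor V) iff (W iff not G)) = False nor True = False
Thus Statement 1 is false.

Statement 2: Parsed as (W -> (S -> H)) nor ((V -> G) -> not H)

S -> H = True -> False = False
W -> (S -> H) = False -> False = True
V -> G = True -> False = False
not H = not False = True
(V -> G) -> not H = False -> True = True
(W -> (S -> H)) nor ((V -> G) -> not H) = True nor True = False
Hence Statement 2 is false.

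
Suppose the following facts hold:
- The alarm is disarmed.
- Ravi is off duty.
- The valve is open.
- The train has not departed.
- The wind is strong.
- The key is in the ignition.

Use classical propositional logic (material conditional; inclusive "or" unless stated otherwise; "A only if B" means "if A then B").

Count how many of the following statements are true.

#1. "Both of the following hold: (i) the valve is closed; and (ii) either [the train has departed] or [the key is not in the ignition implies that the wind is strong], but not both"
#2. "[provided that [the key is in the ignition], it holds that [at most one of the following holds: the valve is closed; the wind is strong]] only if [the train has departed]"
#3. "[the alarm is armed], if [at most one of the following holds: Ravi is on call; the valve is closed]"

0

Let S = "the valve is open" (True), P = "the train has departed" (False), M = "the key is in the ignition" (True), K = "the wind is strong" (True), Q = "Ravi is on call" (False), H = "the alarm is armed" (False).

#1: Parsed as not S and (P xor (not M -> K))

not S = not True = False
not M = not True = False
not M -> K = False -> True = True
P xor (not M -> K) = False xor True = True
not S and (P xor (not M -> K)) = False and True = False
Hence #1 is false.

#2: Formalization: (M -> (not S nand K)) -> P

not S = not True = False
not S nand K = False nand True = True
M -> (not S nand K) = True -> True = True
(M -> (not S nand K)) -> P = True -> False = False
Thus #2 is false.

#3: This is (Q nand not S) -> H.

not S = not True = False
Q nand not S = False nand False = True
(Q nand not S) -> H = True -> False = False
Thus #3 is false.

0 of the 3 statements are true (none).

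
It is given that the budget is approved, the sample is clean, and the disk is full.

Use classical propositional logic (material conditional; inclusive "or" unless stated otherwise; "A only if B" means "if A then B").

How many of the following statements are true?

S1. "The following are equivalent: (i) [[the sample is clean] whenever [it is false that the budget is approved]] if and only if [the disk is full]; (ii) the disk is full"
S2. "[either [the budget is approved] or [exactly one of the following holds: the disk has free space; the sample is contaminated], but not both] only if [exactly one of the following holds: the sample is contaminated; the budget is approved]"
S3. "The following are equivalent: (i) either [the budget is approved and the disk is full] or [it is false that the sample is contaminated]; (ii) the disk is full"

Let D = "the budget is approved" (True), V = "the sample is contaminated" (False), P = "the disk is full" (True).

S1: This is ((not D -> not V) iff P) iff P.

not D = not True = False
not V = not False = True
not D -> not V = False -> True = True
(not D -> not V) iff P = True iff True = True
((not D -> not V) iff P) iff P = True iff True = True
So S1 is true.

S2: In symbols: (D xor (not P xor V)) -> (V xor D)

not P = not True = False
not P xor V = False xor False = False
D xor (not P xor V) = True xor False = True
V xor D = False xor True = True
(D xor (not P xor V)) -> (V xor D) = True -> True = True
Hence S2 is true.

S3: Formalization: ((D and P) or not V) iff P

D and P = True and True = True
not V = not False = True
(D and P) or not V = True or True = True
((D and P) or not V) iff P = True iff True = True
Hence S3 is true.

True statements: 3.

3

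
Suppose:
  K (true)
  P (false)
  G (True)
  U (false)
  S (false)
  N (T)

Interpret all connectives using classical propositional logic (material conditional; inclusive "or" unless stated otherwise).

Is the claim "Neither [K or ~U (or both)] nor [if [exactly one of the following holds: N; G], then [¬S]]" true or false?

This is (K | ~U) nor ((N xor G) -> ~S).

~U = ~F = T
K | ~U = T | T = T
N xor G = T xor T = F
~S = ~F = T
(N xor G) -> ~S = F -> T = T
(K | ~U) nor ((N xor G) -> ~S) = T nor T = F

false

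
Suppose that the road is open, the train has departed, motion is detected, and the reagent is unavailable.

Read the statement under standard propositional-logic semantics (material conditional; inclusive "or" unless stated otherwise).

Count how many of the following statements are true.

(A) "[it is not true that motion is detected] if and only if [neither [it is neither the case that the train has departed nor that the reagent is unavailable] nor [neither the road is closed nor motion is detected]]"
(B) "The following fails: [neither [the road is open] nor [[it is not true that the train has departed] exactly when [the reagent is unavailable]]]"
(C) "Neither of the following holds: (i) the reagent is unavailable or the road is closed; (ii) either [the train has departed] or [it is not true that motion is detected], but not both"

Let R = "motion is detected" (T), Q = "the train has departed" (T), S = "the reagent is available" (F), P = "the road is closed" (F).

(A): Parsed as ¬R ↔ ((Q ↓ ¬S) ↓ (P ↓ R))

¬R = ¬T = F
¬S = ¬F = T
Q ↓ ¬S = T ↓ T = F
P ↓ R = F ↓ T = F
(Q ↓ ¬S) ↓ (P ↓ R) = F ↓ F = T
¬R ↔ ((Q ↓ ¬S) ↓ (P ↓ R)) = F ↔ T = F
Thus (A) is false.

(B): This is ¬(¬P ↓ (¬Q ↔ ¬S)).

¬P = ¬F = T
¬Q = ¬T = F
¬S = ¬F = T
¬Q ↔ ¬S = F ↔ T = F
¬P ↓ (¬Q ↔ ¬S) = T ↓ F = F
¬(¬P ↓ (¬Q ↔ ¬S)) = ¬F = T
Hence (B) is true.

(C): Parsed as (¬S ∨ P) ↓ (Q ⊕ ¬R)

¬S = ¬F = T
¬S ∨ P = T ∨ F = T
¬R = ¬T = F
Q ⊕ ¬R = T ⊕ F = T
(¬S ∨ P) ↓ (Q ⊕ ¬R) = T ↓ T = F
So (C) is false.

1 of the 3 statements is true ((B)).

1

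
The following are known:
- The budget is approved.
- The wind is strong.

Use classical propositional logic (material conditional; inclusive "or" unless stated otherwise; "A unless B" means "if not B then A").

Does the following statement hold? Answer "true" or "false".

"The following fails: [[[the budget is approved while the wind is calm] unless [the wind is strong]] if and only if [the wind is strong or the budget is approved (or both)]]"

Let R = "the budget is approved" (T), H = "the wind is strong" (T).
Formalization: ¬(((R ∧ ¬H) ∨ H) ↔ (H ∨ R))

¬H = ¬T = F
R ∧ ¬H = T ∧ F = F
(R ∧ ¬H) ∨ H = F ∨ T = T
H ∨ R = T ∨ T = T
((R ∧ ¬H) ∨ H) ↔ (H ∨ R) = T ↔ T = T
¬(((R ∧ ¬H) ∨ H) ↔ (H ∨ R)) = ¬T = F

False.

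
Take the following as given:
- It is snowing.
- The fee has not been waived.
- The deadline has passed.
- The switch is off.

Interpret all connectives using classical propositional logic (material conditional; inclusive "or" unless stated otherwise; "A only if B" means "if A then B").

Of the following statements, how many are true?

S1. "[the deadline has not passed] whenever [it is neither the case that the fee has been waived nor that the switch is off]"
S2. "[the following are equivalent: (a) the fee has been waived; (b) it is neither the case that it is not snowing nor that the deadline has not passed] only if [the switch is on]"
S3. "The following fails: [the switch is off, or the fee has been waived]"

Let Q = "the fee has been waived" (F), S = "the switch is on" (F), R = "the deadline has passed" (T), P = "it is snowing" (T).

S1: Parsed as (Q nor ~S) -> ~R

~S = ~F = T
Q nor ~S = F nor T = F
~R = ~T = F
(Q nor ~S) -> ~R = F -> F = T
Hence S1 is true.

S2: This is (Q <-> (~P nor ~R)) -> S.

~P = ~T = F
~R = ~T = F
~P nor ~R = F nor F = T
Q <-> (~P nor ~R) = F <-> T = F
(Q <-> (~P nor ~R)) -> S = F -> F = T
Hence S2 is true.

S3: This is ~(~S | Q).

~S = ~F = T
~S | Q = T | F = T
~(~S | Q) = ~T = F
Hence S3 is false.

2 of the 3 statements are true (S1, S2).

2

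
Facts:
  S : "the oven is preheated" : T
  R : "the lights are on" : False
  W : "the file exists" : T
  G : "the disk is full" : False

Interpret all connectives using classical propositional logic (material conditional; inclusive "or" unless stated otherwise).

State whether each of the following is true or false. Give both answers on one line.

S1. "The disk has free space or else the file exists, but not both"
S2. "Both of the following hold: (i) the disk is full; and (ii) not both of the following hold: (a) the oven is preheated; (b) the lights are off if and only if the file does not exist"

S1: Parsed as ¬G ⊕ W

¬G = ¬F = T
¬G ⊕ W = T ⊕ T = F
Hence S1 is false.

S2: Parsed as G ∧ (S ↑ (¬R ↔ ¬W))

¬R = ¬F = T
¬W = ¬T = F
¬R ↔ ¬W = T ↔ F = F
S ↑ (¬R ↔ ¬W) = T ↑ F = T
G ∧ (S ↑ (¬R ↔ ¬W)) = F ∧ T = F
Thus S2 is false.

S1 F; S2 F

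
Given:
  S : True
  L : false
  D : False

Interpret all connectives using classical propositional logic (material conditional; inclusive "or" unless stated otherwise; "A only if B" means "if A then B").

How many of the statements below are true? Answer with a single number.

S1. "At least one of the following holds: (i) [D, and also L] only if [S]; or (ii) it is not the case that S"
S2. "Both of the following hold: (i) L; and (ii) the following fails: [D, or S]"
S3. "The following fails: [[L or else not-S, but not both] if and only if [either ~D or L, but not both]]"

2

S1: This is ((D ∧ L) → S) ∨ ¬S.

D ∧ L = F ∧ F = F
(D ∧ L) → S = F → T = T
¬S = ¬T = F
((D ∧ L) → S) ∨ ¬S = T ∨ F = T
Hence S1 is true.

S2: Parsed as L ∧ ¬(D ∨ S)

D ∨ S = F ∨ T = T
¬(D ∨ S) = ¬T = F
L ∧ ¬(D ∨ S) = F ∧ F = F
Thus S2 is false.

S3: Parsed as ¬((L ⊕ ¬S) ↔ (¬D ⊕ L))

¬S = ¬T = F
L ⊕ ¬S = F ⊕ F = F
¬D = ¬F = T
¬D ⊕ L = T ⊕ F = T
(L ⊕ ¬S) ↔ (¬D ⊕ L) = F ↔ T = F
¬((L ⊕ ¬S) ↔ (¬D ⊕ L)) = ¬F = T
So S3 is true.

True statements: 2.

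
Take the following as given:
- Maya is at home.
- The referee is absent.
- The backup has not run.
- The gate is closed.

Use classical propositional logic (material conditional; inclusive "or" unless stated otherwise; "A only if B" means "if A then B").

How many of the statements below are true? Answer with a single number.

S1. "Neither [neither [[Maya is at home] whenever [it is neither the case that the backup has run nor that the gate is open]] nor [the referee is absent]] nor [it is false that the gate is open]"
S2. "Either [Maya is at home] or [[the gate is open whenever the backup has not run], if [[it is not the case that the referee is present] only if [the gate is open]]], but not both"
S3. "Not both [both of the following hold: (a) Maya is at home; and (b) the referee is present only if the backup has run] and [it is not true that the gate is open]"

0

Let H = "the backup has run" (F), W = "the gate is open" (F), P = "Maya is at home" (T), N = "the referee is present" (F).

S1: Parsed as (((H nor W) -> P) nor ~N) nor ~W

H nor W = F nor F = T
(H nor W) -> P = T -> T = T
~N = ~F = T
((H nor W) -> P) nor ~N = T nor T = F
~W = ~F = T
(((H nor W) -> P) nor ~N) nor ~W = F nor T = F
Thus S1 is false.

S2: Formalization: P xor ((~N -> W) -> (~H -> W))

~N = ~F = T
~N -> W = T -> F = F
~H = ~F = T
~H -> W = T -> F = F
(~N -> W) -> (~H -> W) = F -> F = T
P xor ((~N -> W) -> (~H -> W)) = T xor T = F
So S2 is false.

S3: Formalization: (P & (N -> H)) nand ~W

N -> H = F -> F = T
P & (N -> H) = T & T = T
~W = ~F = T
(P & (N -> H)) nand ~W = T nand T = F
Thus S3 is false.

True statements: 0 (none).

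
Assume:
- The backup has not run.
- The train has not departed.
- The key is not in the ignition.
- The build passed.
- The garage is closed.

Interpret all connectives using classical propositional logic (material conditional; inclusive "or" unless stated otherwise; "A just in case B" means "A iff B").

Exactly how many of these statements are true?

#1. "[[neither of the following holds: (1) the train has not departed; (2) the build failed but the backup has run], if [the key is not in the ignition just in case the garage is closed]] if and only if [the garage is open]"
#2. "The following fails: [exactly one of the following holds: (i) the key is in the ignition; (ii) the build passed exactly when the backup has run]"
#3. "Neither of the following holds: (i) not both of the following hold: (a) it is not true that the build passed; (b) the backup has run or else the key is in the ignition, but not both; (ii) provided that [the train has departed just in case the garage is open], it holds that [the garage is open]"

2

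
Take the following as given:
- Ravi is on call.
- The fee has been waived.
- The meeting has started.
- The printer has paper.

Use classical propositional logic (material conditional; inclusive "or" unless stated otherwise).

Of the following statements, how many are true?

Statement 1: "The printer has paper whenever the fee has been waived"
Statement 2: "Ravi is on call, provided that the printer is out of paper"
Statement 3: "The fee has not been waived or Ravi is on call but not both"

Let D = "the fee has been waived" (T), U = "the printer has paper" (T), W = "Ravi is on call" (T).

Statement 1: Formalization: D → U

D → U = T → T = T
Thus Statement 1 is true.

Statement 2: Formalization: ¬U → W

¬U = ¬T = F
¬U → W = F → T = T
Hence Statement 2 is true.

Statement 3: This is ¬D ⊕ W.

¬D = ¬T = F
¬D ⊕ W = F ⊕ T = T
Thus Statement 3 is true.

Count: 3.

3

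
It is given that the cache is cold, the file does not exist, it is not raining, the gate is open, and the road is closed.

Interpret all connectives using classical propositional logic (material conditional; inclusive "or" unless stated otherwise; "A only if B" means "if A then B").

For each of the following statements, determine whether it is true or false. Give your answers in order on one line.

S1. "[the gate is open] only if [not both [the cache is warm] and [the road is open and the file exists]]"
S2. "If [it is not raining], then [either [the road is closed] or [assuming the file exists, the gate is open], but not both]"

S1 true / S2 false

Let S = "the gate is open" (T), P = "the cache is warm" (F), U = "the road is closed" (T), Q = "the file exists" (F), R = "it is raining" (F).

S1: Parsed as S → (P ↑ (¬U ∧ Q))

¬U = ¬T = F
¬U ∧ Q = F ∧ F = F
P ↑ (¬U ∧ Q) = F ↑ F = T
S → (P ↑ (¬U ∧ Q)) = T → T = T
Hence S1 is true.

S2: This is ¬R → (U ⊕ (Q → S)).

¬R = ¬F = T
Q → S = F → T = T
U ⊕ (Q → S) = T ⊕ T = F
¬R → (U ⊕ (Q → S)) = T → F = F
So S2 is false.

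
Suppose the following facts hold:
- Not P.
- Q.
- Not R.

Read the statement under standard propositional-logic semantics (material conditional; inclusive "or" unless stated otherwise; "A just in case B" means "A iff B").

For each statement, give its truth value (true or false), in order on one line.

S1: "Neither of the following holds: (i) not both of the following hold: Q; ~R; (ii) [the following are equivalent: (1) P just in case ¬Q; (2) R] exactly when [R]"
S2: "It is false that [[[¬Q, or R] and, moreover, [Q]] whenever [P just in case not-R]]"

S1 False, S2 False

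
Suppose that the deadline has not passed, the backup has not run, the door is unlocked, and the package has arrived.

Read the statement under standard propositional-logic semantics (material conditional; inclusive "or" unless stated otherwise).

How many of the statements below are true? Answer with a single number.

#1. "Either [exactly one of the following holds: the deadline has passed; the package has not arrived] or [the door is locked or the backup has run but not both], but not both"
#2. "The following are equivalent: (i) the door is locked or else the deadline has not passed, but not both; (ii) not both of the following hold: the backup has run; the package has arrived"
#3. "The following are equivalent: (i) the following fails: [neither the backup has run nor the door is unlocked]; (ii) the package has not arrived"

Let R = "the deadline has passed" (F), M = "the package has arrived" (T), L = "the door is locked" (F), K = "the backup has run" (F).

#1: Formalization: (R xor ~M) xor (L xor K)

~M = ~T = F
R xor ~M = F xor F = F
L xor K = F xor F = F
(R xor ~M) xor (L xor K) = F xor F = F
So #1 is false.

#2: Parsed as (L xor ~R) <-> (K nand M)

~R = ~F = T
L xor ~R = F xor T = T
K nand M = F nand T = T
(L xor ~R) <-> (K nand M) = T <-> T = T
Thus #2 is true.

#3: In symbols: ~(K nor ~L) <-> ~M

~L = ~F = T
K nor ~L = F nor T = F
~(K nor ~L) = ~F = T
~M = ~T = F
~(K nor ~L) <-> ~M = T <-> F = F
So #3 is false.

1 of the 3 statements is true.

1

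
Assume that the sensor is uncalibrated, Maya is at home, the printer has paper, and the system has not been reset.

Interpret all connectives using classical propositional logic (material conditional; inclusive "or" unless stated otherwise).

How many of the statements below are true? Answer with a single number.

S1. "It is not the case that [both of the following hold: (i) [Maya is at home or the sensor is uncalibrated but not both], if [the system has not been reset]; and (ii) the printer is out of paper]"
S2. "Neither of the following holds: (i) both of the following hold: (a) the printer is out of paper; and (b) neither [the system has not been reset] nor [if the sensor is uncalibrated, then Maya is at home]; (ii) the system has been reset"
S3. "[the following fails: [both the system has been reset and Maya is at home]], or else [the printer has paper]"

3

Let M = "the system has been reset" (F), V = "Maya is at home" (T), L = "the sensor is calibrated" (F), G = "the printer has paper" (T).

S1: Formalization: ~((~M -> (V xor ~L)) & ~G)

~M = ~F = T
~L = ~F = T
V xor ~L = T xor T = F
~M -> (V xor ~L) = T -> F = F
~G = ~T = F
(~M -> (V xor ~L)) & ~G = F & F = F
~((~M -> (V xor ~L)) & ~G) = ~F = T
Thus S1 is true.

S2: Parsed as (~G & (~M nor (~L -> V))) nor M

~G = ~T = F
~M = ~F = T
~L = ~F = T
~L -> V = T -> T = T
~M nor (~L -> V) = T nor T = F
~G & (~M nor (~L -> V)) = F & F = F
(~G & (~M nor (~L -> V))) nor M = F nor F = T
Thus S2 is true.

S3: This is ~(M & V) | G.

M & V = F & T = F
~(M & V) = ~F = T
~(M & V) | G = T | T = T
Hence S3 is true.

True statements: 3 (S1, S2, S3).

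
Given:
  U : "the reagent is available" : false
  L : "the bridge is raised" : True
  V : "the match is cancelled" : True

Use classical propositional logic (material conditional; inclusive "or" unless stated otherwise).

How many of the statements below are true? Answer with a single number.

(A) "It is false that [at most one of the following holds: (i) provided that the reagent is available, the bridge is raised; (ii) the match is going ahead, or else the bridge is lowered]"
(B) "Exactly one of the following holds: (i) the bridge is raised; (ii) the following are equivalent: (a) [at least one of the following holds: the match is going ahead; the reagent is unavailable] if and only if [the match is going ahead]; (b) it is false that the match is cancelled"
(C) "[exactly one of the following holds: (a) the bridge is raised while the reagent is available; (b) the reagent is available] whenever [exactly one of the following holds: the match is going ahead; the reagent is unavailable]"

(A): In symbols: ¬((U → L) ↑ (¬V ∨ ¬L))

U → L = F → T = T
¬V = ¬T = F
¬L = ¬T = F
¬V ∨ ¬L = F ∨ F = F
(U → L) ↑ (¬V ∨ ¬L) = T ↑ F = T
¬((U → L) ↑ (¬V ∨ ¬L)) = ¬T = F
Hence (A) is false.

(B): Formalization: L ⊕ (((¬V ∨ ¬U) ↔ ¬V) ↔ ¬V)

¬V = ¬T = F
¬U = ¬F = T
¬V ∨ ¬U = F ∨ T = T
¬V = ¬T = F
(¬V ∨ ¬U) ↔ ¬V = T ↔ F = F
¬V = ¬T = F
((¬V ∨ ¬U) ↔ ¬V) ↔ ¬V = F ↔ F = T
L ⊕ (((¬V ∨ ¬U) ↔ ¬V) ↔ ¬V) = T ⊕ T = F
So (B) is false.

(C): This is (¬V ⊕ ¬U) → ((L ∧ U) ⊕ U).

¬V = ¬T = F
¬U = ¬F = T
¬V ⊕ ¬U = F ⊕ T = T
L ∧ U = T ∧ F = F
(L ∧ U) ⊕ U = F ⊕ F = F
(¬V ⊕ ¬U) → ((L ∧ U) ⊕ U) = T → F = F
So (C) is false.

True statements: 0 (none).

0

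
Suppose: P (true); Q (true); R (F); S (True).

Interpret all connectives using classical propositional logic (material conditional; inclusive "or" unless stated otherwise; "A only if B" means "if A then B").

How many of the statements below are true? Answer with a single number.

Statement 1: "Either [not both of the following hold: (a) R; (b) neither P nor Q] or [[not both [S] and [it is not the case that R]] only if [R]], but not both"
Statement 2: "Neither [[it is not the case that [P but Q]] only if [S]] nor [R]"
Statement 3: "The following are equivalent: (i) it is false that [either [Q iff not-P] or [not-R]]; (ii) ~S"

1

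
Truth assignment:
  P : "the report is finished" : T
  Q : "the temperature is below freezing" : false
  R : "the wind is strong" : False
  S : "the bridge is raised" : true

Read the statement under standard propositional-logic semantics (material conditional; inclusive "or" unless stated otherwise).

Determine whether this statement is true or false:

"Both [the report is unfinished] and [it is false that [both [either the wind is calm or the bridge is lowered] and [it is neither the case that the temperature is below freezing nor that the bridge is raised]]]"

False

Formalization: ¬P ∧ ¬((¬R ∨ ¬S) ∧ (Q ↓ S))

¬P = ¬T = F
¬R = ¬F = T
¬S = ¬T = F
¬R ∨ ¬S = T ∨ F = T
Q ↓ S = F ↓ T = F
(¬R ∨ ¬S) ∧ (Q ↓ S) = T ∧ F = F
¬((¬R ∨ ¬S) ∧ (Q ↓ S)) = ¬F = T
¬P ∧ ¬((¬R ∨ ¬S) ∧ (Q ↓ S)) = F ∧ T = F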